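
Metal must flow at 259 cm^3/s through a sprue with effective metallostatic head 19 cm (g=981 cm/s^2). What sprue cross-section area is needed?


Formula: v = sqrt(2*g*h), A = Q/v
Velocity: v = sqrt(2 * 981 * 19) = sqrt(37278) = 193.0751 cm/s
Sprue area: A = Q / v = 259 / 193.0751 = 1.3414 cm^2

1.3414 cm^2


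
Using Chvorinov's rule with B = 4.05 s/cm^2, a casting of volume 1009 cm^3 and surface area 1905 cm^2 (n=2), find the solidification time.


Formula: t_s = B * (V/A)^n  (Chvorinov's rule, n=2)
Modulus M = V/A = 1009/1905 = 0.529659 cm
M^2 = 0.529659^2 = 0.280539 cm^2
t_s = 4.05 * 0.280539 = 1.1362 s

Final answer: 1.1362 s


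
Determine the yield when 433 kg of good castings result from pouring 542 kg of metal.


Formula: Casting Yield = (W_good / W_total) * 100
Yield = (433 kg / 542 kg) * 100 = 79.8893%

Answer: 79.8893%


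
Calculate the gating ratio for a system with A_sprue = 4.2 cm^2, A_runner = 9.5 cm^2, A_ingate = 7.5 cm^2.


Sprue:Runner:Ingate = 1 : 9.5/4.2 : 7.5/4.2 = 1:2.26:1.79


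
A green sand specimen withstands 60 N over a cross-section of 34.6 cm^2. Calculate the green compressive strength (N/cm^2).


Formula: Compressive Strength = Force / Area
Strength = 60 N / 34.6 cm^2 = 1.7341 N/cm^2

1.7341 N/cm^2


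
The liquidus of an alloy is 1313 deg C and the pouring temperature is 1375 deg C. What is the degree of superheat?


Formula: Superheat = T_pour - T_melt
Superheat = 1375 - 1313 = 62 deg C

Answer: 62 deg C


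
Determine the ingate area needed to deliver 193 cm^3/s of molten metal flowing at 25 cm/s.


Formula: A_ingate = Q / v  (continuity equation)
A = 193 cm^3/s / 25 cm/s = 7.7200 cm^2


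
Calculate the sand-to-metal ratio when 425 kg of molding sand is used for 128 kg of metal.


Formula: Sand-to-Metal Ratio = W_sand / W_metal
Ratio = 425 kg / 128 kg = 3.3203

Answer: 3.3203


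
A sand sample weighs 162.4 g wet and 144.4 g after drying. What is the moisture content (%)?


Formula: MC = (W_wet - W_dry) / W_wet * 100
Water mass = 162.4 - 144.4 = 18.0 g
MC = 18.0 / 162.4 * 100 = 11.0837%


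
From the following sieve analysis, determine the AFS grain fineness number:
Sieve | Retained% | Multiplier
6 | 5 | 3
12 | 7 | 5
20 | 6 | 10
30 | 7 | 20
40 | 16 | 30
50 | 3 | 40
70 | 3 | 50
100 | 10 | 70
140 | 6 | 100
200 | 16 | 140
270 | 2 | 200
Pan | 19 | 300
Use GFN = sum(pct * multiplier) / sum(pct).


Formula: GFN = sum(pct * multiplier) / sum(pct)
sum(pct * multiplier) = 10640
sum(pct) = 100
GFN = 10640 / 100 = 106.40

106.40


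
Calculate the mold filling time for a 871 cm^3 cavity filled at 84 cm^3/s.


Formula: t_fill = V_mold / Q_flow
t = 871 cm^3 / 84 cm^3/s = 10.3690 s

10.3690 s


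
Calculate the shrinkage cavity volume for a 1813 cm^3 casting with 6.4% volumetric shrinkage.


Formula: V_shrink = V_casting * shrinkage_pct / 100
V_shrink = 1813 cm^3 * 6.4 / 100 = 116.0320 cm^3

Answer: 116.0320 cm^3


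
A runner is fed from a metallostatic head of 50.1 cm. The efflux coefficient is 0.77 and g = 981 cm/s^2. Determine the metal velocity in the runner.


Formula: v = Cd * sqrt(2 * g * h)  (Torricelli with discharge coefficient)
2*g*h = 2 * 981 * 50.1 = 98296.2 cm^2/s^2
sqrt(98296.2) = 313.52225 cm/s
v = 0.77 * 313.52225 = 241.4121 cm/s

241.4121 cm/s


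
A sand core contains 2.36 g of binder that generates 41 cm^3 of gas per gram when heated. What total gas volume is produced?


Formula: V_gas = W_binder * gas_evolution_rate
V = 2.36 g * 41 cm^3/g = 96.7600 cm^3

Final answer: 96.7600 cm^3


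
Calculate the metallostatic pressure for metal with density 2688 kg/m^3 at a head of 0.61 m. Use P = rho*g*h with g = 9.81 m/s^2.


Formula: P = rho * g * h
rho * g = 2688 * 9.81 = 26369.28 N/m^3
P = 26369.28 * 0.61 = 16085.2608 Pa

Final answer: 16085.2608 Pa


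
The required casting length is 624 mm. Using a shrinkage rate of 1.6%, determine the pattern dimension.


Formula: L_pattern = L_casting * (1 + shrinkage_rate/100)
Shrinkage factor = 1 + 1.6/100 = 1.016
L_pattern = 624 mm * 1.016 = 633.9840 mm

Answer: 633.9840 mm


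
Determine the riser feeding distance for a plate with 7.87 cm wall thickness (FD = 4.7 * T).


Formula: FD = 4.7 * T  (riser feeding-distance rule)
FD = 4.7 * 7.87 cm = 36.9890 cm

36.9890 cm


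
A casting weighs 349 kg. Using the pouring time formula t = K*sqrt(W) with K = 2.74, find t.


Formula: t = K * sqrt(W)
sqrt(W) = sqrt(349) = 18.68154
t = 2.74 * 18.68154 = 51.1874 s


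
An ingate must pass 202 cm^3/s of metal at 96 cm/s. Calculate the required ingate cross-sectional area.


Formula: A_ingate = Q / v  (continuity equation)
A = 202 cm^3/s / 96 cm/s = 2.1042 cm^2


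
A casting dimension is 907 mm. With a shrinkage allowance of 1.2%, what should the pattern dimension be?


Formula: L_pattern = L_casting * (1 + shrinkage_rate/100)
Shrinkage factor = 1 + 1.2/100 = 1.012
L_pattern = 907 mm * 1.012 = 917.8840 mm

Answer: 917.8840 mm


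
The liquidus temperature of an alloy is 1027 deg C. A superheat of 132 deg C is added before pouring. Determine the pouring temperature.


Formula: T_pour = T_melt + Superheat
T_pour = 1027 + 132 = 1159 deg C

1159 deg C


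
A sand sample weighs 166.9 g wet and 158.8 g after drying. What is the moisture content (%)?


Formula: MC = (W_wet - W_dry) / W_wet * 100
Water mass = 166.9 - 158.8 = 8.1 g
MC = 8.1 / 166.9 * 100 = 4.8532%


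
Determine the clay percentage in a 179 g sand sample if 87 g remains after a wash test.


Formula: Clay% = (W_total - W_washed) / W_total * 100
Clay mass = 179 - 87 = 92 g
Clay% = 92 / 179 * 100 = 51.3966%

Final answer: 51.3966%


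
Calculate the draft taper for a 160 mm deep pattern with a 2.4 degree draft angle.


Formula: taper = depth * tan(draft_angle)
tan(2.4 deg) = 0.0419124
taper = 160 mm * 0.0419124 = 6.7060 mm

Answer: 6.7060 mm


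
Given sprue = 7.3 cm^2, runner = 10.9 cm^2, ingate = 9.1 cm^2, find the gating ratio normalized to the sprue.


Sprue:Runner:Ingate = 1 : 10.9/7.3 : 9.1/7.3 = 1:1.49:1.25

Final answer: 1:1.49:1.25


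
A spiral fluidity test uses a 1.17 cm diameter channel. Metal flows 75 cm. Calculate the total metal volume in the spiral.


Formula: V = pi * (d/2)^2 * L  (cylinder volume)
Radius = 1.17/2 = 0.585 cm
V = pi * 0.585^2 * 75 = 80.6349 cm^3

80.6349 cm^3


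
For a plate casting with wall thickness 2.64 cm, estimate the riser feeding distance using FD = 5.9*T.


Formula: FD = 5.9 * T  (riser feeding-distance rule)
FD = 5.9 * 2.64 cm = 15.5760 cm


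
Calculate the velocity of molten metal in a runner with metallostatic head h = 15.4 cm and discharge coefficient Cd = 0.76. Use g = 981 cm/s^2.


Formula: v = Cd * sqrt(2 * g * h)  (Torricelli with discharge coefficient)
2*g*h = 2 * 981 * 15.4 = 30214.8 cm^2/s^2
sqrt(30214.8) = 173.82405 cm/s
v = 0.76 * 173.82405 = 132.1063 cm/s

132.1063 cm/s


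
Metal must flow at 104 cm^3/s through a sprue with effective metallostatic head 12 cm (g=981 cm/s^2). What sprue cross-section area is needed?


Formula: v = sqrt(2*g*h), A = Q/v
Velocity: v = sqrt(2 * 981 * 12) = sqrt(23544) = 153.4405 cm/s
Sprue area: A = Q / v = 104 / 153.4405 = 0.6778 cm^2

Answer: 0.6778 cm^2


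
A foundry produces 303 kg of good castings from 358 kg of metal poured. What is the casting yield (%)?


Formula: Casting Yield = (W_good / W_total) * 100
Yield = (303 kg / 358 kg) * 100 = 84.6369%

Final answer: 84.6369%


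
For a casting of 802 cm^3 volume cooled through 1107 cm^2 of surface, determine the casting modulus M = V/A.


Formula: Casting Modulus M = V / A
M = 802 cm^3 / 1107 cm^2 = 0.7245 cm


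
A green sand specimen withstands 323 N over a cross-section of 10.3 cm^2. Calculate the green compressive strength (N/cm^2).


Formula: Compressive Strength = Force / Area
Strength = 323 N / 10.3 cm^2 = 31.3592 N/cm^2


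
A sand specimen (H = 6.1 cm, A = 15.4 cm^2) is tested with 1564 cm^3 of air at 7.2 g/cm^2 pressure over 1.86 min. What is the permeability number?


Formula: Permeability Number P = (V * H) / (p * A * t)
Numerator: V * H = 1564 * 6.1 = 9540.4
Denominator: p * A * t = 7.2 * 15.4 * 1.86 = 206.2368
P = 9540.4 / 206.2368 = 46.2594

46.2594


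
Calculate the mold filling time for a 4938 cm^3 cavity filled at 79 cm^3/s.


Formula: t_fill = V_mold / Q_flow
t = 4938 cm^3 / 79 cm^3/s = 62.5063 s

Final answer: 62.5063 s


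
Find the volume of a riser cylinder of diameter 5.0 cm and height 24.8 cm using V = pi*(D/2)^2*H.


Formula: V = pi * (D/2)^2 * H  (cylinder volume)
Radius = D/2 = 5.0/2 = 2.5 cm
V = pi * 2.5^2 * 24.8 = 486.9469 cm^3

486.9469 cm^3


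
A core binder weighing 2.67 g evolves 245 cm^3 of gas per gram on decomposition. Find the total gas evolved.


Formula: V_gas = W_binder * gas_evolution_rate
V = 2.67 g * 245 cm^3/g = 654.1500 cm^3

Answer: 654.1500 cm^3


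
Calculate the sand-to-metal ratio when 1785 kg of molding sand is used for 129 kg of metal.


Formula: Sand-to-Metal Ratio = W_sand / W_metal
Ratio = 1785 kg / 129 kg = 13.8372

13.8372


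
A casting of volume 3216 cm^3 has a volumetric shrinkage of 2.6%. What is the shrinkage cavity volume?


Formula: V_shrink = V_casting * shrinkage_pct / 100
V_shrink = 3216 cm^3 * 2.6 / 100 = 83.6160 cm^3

Final answer: 83.6160 cm^3


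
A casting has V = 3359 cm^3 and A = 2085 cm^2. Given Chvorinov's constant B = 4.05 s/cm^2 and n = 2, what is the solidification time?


Formula: t_s = B * (V/A)^n  (Chvorinov's rule, n=2)
Modulus M = V/A = 3359/2085 = 1.611031 cm
M^2 = 1.611031^2 = 2.595421 cm^2
t_s = 4.05 * 2.595421 = 10.5115 s

Final answer: 10.5115 s


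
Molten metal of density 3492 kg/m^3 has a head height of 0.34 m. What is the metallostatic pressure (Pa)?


Formula: P = rho * g * h
rho * g = 3492 * 9.81 = 34256.52 N/m^3
P = 34256.52 * 0.34 = 11647.2168 Pa

Answer: 11647.2168 Pa


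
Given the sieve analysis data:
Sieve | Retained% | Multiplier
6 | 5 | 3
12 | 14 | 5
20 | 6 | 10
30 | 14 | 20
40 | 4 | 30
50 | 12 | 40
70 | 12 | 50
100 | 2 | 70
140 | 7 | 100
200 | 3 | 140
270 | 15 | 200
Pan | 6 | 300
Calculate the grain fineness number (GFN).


Formula: GFN = sum(pct * multiplier) / sum(pct)
sum(pct * multiplier) = 7685
sum(pct) = 100
GFN = 7685 / 100 = 76.85

Answer: 76.85


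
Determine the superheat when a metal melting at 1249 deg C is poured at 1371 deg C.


Formula: Superheat = T_pour - T_melt
Superheat = 1371 - 1249 = 122 deg C


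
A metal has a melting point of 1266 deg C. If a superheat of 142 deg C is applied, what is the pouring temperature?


Formula: T_pour = T_melt + Superheat
T_pour = 1266 + 142 = 1408 deg C

1408 deg C


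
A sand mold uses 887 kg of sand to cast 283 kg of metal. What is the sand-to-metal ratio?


Formula: Sand-to-Metal Ratio = W_sand / W_metal
Ratio = 887 kg / 283 kg = 3.1343

Answer: 3.1343


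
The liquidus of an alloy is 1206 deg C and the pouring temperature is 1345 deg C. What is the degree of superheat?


Formula: Superheat = T_pour - T_melt
Superheat = 1345 - 1206 = 139 deg C

Final answer: 139 deg C


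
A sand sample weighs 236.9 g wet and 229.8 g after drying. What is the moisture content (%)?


Formula: MC = (W_wet - W_dry) / W_wet * 100
Water mass = 236.9 - 229.8 = 7.1 g
MC = 7.1 / 236.9 * 100 = 2.9970%

Final answer: 2.9970%


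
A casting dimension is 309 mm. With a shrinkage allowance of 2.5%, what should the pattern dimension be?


Formula: L_pattern = L_casting * (1 + shrinkage_rate/100)
Shrinkage factor = 1 + 2.5/100 = 1.025
L_pattern = 309 mm * 1.025 = 316.7250 mm

Final answer: 316.7250 mm


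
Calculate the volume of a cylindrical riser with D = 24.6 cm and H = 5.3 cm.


Formula: V = pi * (D/2)^2 * H  (cylinder volume)
Radius = D/2 = 24.6/2 = 12.3 cm
V = pi * 12.3^2 * 5.3 = 2519.0452 cm^3

Answer: 2519.0452 cm^3


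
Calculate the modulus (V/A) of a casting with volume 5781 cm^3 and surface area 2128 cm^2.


Formula: Casting Modulus M = V / A
M = 5781 cm^3 / 2128 cm^2 = 2.7166 cm


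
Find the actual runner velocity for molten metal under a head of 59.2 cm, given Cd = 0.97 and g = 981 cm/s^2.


Formula: v = Cd * sqrt(2 * g * h)  (Torricelli with discharge coefficient)
2*g*h = 2 * 981 * 59.2 = 116150.4 cm^2/s^2
sqrt(116150.4) = 340.80845 cm/s
v = 0.97 * 340.80845 = 330.5842 cm/s


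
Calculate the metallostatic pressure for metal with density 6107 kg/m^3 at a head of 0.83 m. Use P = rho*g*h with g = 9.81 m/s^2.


Formula: P = rho * g * h
rho * g = 6107 * 9.81 = 59909.67 N/m^3
P = 59909.67 * 0.83 = 49725.0261 Pa

Final answer: 49725.0261 Pa


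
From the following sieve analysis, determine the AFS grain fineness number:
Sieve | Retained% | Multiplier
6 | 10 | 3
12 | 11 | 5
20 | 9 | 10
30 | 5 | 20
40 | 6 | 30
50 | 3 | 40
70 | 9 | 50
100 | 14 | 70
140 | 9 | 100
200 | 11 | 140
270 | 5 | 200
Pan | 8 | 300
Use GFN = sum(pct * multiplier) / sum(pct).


Formula: GFN = sum(pct * multiplier) / sum(pct)
sum(pct * multiplier) = 7845
sum(pct) = 100
GFN = 7845 / 100 = 78.45

Final answer: 78.45


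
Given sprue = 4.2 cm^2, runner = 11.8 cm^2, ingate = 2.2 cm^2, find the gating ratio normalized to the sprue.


Sprue:Runner:Ingate = 1 : 11.8/4.2 : 2.2/4.2 = 1:2.81:0.52

Answer: 1:2.81:0.52


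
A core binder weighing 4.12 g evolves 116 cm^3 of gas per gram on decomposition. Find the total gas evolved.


Formula: V_gas = W_binder * gas_evolution_rate
V = 4.12 g * 116 cm^3/g = 477.9200 cm^3

Answer: 477.9200 cm^3


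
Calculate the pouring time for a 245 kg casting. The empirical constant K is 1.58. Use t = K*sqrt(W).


Formula: t = K * sqrt(W)
sqrt(W) = sqrt(245) = 15.65248
t = 1.58 * 15.65248 = 24.7309 s


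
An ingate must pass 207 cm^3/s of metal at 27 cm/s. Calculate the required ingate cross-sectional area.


Formula: A_ingate = Q / v  (continuity equation)
A = 207 cm^3/s / 27 cm/s = 7.6667 cm^2


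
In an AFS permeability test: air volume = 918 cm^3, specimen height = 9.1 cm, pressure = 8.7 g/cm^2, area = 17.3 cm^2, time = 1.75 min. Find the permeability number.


Formula: Permeability Number P = (V * H) / (p * A * t)
Numerator: V * H = 918 * 9.1 = 8353.8
Denominator: p * A * t = 8.7 * 17.3 * 1.75 = 263.3925
P = 8353.8 / 263.3925 = 31.7162

Final answer: 31.7162


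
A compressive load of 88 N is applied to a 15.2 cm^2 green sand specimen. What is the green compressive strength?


Formula: Compressive Strength = Force / Area
Strength = 88 N / 15.2 cm^2 = 5.7895 N/cm^2

5.7895 N/cm^2


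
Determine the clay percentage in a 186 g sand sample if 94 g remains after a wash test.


Formula: Clay% = (W_total - W_washed) / W_total * 100
Clay mass = 186 - 94 = 92 g
Clay% = 92 / 186 * 100 = 49.4624%


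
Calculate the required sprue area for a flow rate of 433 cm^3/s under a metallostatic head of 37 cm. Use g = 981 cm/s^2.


Formula: v = sqrt(2*g*h), A = Q/v
Velocity: v = sqrt(2 * 981 * 37) = sqrt(72594) = 269.4327 cm/s
Sprue area: A = Q / v = 433 / 269.4327 = 1.6071 cm^2


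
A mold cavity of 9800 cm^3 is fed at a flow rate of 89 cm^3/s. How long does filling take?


Formula: t_fill = V_mold / Q_flow
t = 9800 cm^3 / 89 cm^3/s = 110.1124 s


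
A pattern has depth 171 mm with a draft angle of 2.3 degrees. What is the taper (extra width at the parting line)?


Formula: taper = depth * tan(draft_angle)
tan(2.3 deg) = 0.0401641
taper = 171 mm * 0.0401641 = 6.8681 mm

6.8681 mm


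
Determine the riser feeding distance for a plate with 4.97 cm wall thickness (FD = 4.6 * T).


Formula: FD = 4.6 * T  (riser feeding-distance rule)
FD = 4.6 * 4.97 cm = 22.8620 cm

Final answer: 22.8620 cm


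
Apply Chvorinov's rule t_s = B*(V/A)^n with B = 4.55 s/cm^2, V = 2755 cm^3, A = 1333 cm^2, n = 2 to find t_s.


Formula: t_s = B * (V/A)^n  (Chvorinov's rule, n=2)
Modulus M = V/A = 2755/1333 = 2.066767 cm
M^2 = 2.066767^2 = 4.271526 cm^2
t_s = 4.55 * 4.271526 = 19.4354 s


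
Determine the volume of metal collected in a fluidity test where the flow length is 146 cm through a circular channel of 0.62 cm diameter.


Formula: V = pi * (d/2)^2 * L  (cylinder volume)
Radius = 0.62/2 = 0.31 cm
V = pi * 0.31^2 * 146 = 44.0784 cm^3

44.0784 cm^3


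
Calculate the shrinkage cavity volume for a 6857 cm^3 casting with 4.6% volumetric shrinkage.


Formula: V_shrink = V_casting * shrinkage_pct / 100
V_shrink = 6857 cm^3 * 4.6 / 100 = 315.4220 cm^3

Answer: 315.4220 cm^3


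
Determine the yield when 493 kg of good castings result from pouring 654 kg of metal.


Formula: Casting Yield = (W_good / W_total) * 100
Yield = (493 kg / 654 kg) * 100 = 75.3823%

Final answer: 75.3823%


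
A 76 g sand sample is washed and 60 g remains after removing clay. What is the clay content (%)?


Formula: Clay% = (W_total - W_washed) / W_total * 100
Clay mass = 76 - 60 = 16 g
Clay% = 16 / 76 * 100 = 21.0526%

Answer: 21.0526%


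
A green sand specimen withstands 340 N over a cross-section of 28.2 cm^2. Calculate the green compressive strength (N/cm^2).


Formula: Compressive Strength = Force / Area
Strength = 340 N / 28.2 cm^2 = 12.0567 N/cm^2

Answer: 12.0567 N/cm^2


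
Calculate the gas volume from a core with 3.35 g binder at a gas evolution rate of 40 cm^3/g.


Formula: V_gas = W_binder * gas_evolution_rate
V = 3.35 g * 40 cm^3/g = 134.0000 cm^3


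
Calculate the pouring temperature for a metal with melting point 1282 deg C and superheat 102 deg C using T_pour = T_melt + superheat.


Formula: T_pour = T_melt + Superheat
T_pour = 1282 + 102 = 1384 deg C

1384 deg C


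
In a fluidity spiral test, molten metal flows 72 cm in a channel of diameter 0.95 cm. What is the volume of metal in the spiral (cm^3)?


Formula: V = pi * (d/2)^2 * L  (cylinder volume)
Radius = 0.95/2 = 0.475 cm
V = pi * 0.475^2 * 72 = 51.0352 cm^3

Final answer: 51.0352 cm^3


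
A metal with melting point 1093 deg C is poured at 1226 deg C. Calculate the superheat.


Formula: Superheat = T_pour - T_melt
Superheat = 1226 - 1093 = 133 deg C

133 deg C


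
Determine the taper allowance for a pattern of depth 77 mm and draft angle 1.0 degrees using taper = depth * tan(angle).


Formula: taper = depth * tan(draft_angle)
tan(1.0 deg) = 0.0174551
taper = 77 mm * 0.0174551 = 1.3440 mm


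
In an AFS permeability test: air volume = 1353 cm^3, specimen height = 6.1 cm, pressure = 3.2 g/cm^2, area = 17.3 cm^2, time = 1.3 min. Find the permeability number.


Formula: Permeability Number P = (V * H) / (p * A * t)
Numerator: V * H = 1353 * 6.1 = 8253.3
Denominator: p * A * t = 3.2 * 17.3 * 1.3 = 71.968
P = 8253.3 / 71.968 = 114.6801

Final answer: 114.6801


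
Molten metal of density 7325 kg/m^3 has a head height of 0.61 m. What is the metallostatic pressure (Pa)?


Formula: P = rho * g * h
rho * g = 7325 * 9.81 = 71858.25 N/m^3
P = 71858.25 * 0.61 = 43833.5325 Pa

43833.5325 Pa


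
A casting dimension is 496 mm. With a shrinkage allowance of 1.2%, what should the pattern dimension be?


Formula: L_pattern = L_casting * (1 + shrinkage_rate/100)
Shrinkage factor = 1 + 1.2/100 = 1.012
L_pattern = 496 mm * 1.012 = 501.9520 mm


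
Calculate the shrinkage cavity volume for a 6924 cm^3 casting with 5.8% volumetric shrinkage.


Formula: V_shrink = V_casting * shrinkage_pct / 100
V_shrink = 6924 cm^3 * 5.8 / 100 = 401.5920 cm^3

Final answer: 401.5920 cm^3


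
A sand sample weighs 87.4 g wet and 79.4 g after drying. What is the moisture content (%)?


Formula: MC = (W_wet - W_dry) / W_wet * 100
Water mass = 87.4 - 79.4 = 8.0 g
MC = 8.0 / 87.4 * 100 = 9.1533%

9.1533%


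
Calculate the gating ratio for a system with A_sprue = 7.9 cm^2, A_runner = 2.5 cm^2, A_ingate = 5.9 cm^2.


Sprue:Runner:Ingate = 1 : 2.5/7.9 : 5.9/7.9 = 1:0.32:0.75

Answer: 1:0.32:0.75


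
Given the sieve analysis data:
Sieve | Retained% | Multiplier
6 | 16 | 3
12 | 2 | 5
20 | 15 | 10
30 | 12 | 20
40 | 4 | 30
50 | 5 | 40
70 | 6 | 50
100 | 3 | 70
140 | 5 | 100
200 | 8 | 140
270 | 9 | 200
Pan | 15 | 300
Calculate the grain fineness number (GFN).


Formula: GFN = sum(pct * multiplier) / sum(pct)
sum(pct * multiplier) = 9198
sum(pct) = 100
GFN = 9198 / 100 = 91.98

Answer: 91.98


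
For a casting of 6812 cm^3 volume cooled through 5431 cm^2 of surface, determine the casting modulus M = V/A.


Formula: Casting Modulus M = V / A
M = 6812 cm^3 / 5431 cm^2 = 1.2543 cm

1.2543 cm


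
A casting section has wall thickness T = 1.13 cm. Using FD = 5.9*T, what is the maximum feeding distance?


Formula: FD = 5.9 * T  (riser feeding-distance rule)
FD = 5.9 * 1.13 cm = 6.6670 cm

6.6670 cm


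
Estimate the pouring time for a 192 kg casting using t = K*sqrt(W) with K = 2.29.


Formula: t = K * sqrt(W)
sqrt(W) = sqrt(192) = 13.85641
t = 2.29 * 13.85641 = 31.7312 s


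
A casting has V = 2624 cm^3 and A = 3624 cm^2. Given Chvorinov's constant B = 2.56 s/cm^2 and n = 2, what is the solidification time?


Formula: t_s = B * (V/A)^n  (Chvorinov's rule, n=2)
Modulus M = V/A = 2624/3624 = 0.724062 cm
M^2 = 0.724062^2 = 0.524266 cm^2
t_s = 2.56 * 0.524266 = 1.3421 s

Answer: 1.3421 s


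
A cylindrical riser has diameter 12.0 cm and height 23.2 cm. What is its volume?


Formula: V = pi * (D/2)^2 * H  (cylinder volume)
Radius = D/2 = 12.0/2 = 6.0 cm
V = pi * 6.0^2 * 23.2 = 2623.8582 cm^3

Final answer: 2623.8582 cm^3


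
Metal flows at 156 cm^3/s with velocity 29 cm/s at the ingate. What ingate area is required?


Formula: A_ingate = Q / v  (continuity equation)
A = 156 cm^3/s / 29 cm/s = 5.3793 cm^2


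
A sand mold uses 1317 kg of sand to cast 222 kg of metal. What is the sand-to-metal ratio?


Formula: Sand-to-Metal Ratio = W_sand / W_metal
Ratio = 1317 kg / 222 kg = 5.9324

Final answer: 5.9324


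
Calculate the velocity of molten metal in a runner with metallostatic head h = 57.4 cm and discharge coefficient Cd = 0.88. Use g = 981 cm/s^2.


Formula: v = Cd * sqrt(2 * g * h)  (Torricelli with discharge coefficient)
2*g*h = 2 * 981 * 57.4 = 112618.8 cm^2/s^2
sqrt(112618.8) = 335.58725 cm/s
v = 0.88 * 335.58725 = 295.3168 cm/s


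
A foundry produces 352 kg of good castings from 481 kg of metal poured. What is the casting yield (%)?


Formula: Casting Yield = (W_good / W_total) * 100
Yield = (352 kg / 481 kg) * 100 = 73.1809%

Answer: 73.1809%


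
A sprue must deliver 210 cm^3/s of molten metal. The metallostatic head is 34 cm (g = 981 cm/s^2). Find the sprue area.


Formula: v = sqrt(2*g*h), A = Q/v
Velocity: v = sqrt(2 * 981 * 34) = sqrt(66708) = 258.2789 cm/s
Sprue area: A = Q / v = 210 / 258.2789 = 0.8131 cm^2

Answer: 0.8131 cm^2


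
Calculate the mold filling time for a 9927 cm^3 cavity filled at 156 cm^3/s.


Formula: t_fill = V_mold / Q_flow
t = 9927 cm^3 / 156 cm^3/s = 63.6346 s


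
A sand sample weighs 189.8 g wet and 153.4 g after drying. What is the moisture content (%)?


Formula: MC = (W_wet - W_dry) / W_wet * 100
Water mass = 189.8 - 153.4 = 36.4 g
MC = 36.4 / 189.8 * 100 = 19.1781%


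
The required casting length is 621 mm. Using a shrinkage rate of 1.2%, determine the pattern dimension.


Formula: L_pattern = L_casting * (1 + shrinkage_rate/100)
Shrinkage factor = 1 + 1.2/100 = 1.012
L_pattern = 621 mm * 1.012 = 628.4520 mm

Answer: 628.4520 mm


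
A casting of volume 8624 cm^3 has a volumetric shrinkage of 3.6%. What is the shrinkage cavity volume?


Formula: V_shrink = V_casting * shrinkage_pct / 100
V_shrink = 8624 cm^3 * 3.6 / 100 = 310.4640 cm^3

310.4640 cm^3


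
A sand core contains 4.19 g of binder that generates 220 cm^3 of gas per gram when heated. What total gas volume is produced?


Formula: V_gas = W_binder * gas_evolution_rate
V = 4.19 g * 220 cm^3/g = 921.8000 cm^3

921.8000 cm^3


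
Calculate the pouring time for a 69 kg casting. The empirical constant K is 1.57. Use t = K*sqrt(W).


Formula: t = K * sqrt(W)
sqrt(W) = sqrt(69) = 8.30662
t = 1.57 * 8.30662 = 13.0414 s


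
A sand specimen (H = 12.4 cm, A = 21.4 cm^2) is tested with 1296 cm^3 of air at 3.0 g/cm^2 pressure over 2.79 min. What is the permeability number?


Formula: Permeability Number P = (V * H) / (p * A * t)
Numerator: V * H = 1296 * 12.4 = 16070.4
Denominator: p * A * t = 3.0 * 21.4 * 2.79 = 179.118
P = 16070.4 / 179.118 = 89.7196

Final answer: 89.7196


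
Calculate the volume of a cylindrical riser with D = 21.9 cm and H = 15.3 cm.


Formula: V = pi * (D/2)^2 * H  (cylinder volume)
Radius = D/2 = 21.9/2 = 10.95 cm
V = pi * 10.95^2 * 15.3 = 5763.2776 cm^3

Final answer: 5763.2776 cm^3


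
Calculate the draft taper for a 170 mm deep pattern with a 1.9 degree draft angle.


Formula: taper = depth * tan(draft_angle)
tan(1.9 deg) = 0.0331734
taper = 170 mm * 0.0331734 = 5.6395 mm

5.6395 mm


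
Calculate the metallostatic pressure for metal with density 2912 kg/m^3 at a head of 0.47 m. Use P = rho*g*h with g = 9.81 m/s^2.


Formula: P = rho * g * h
rho * g = 2912 * 9.81 = 28566.72 N/m^3
P = 28566.72 * 0.47 = 13426.3584 Pa


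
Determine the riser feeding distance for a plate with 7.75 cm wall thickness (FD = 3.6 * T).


Formula: FD = 3.6 * T  (riser feeding-distance rule)
FD = 3.6 * 7.75 cm = 27.9000 cm

Answer: 27.9000 cm


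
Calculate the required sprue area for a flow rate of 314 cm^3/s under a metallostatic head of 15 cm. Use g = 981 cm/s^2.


Formula: v = sqrt(2*g*h), A = Q/v
Velocity: v = sqrt(2 * 981 * 15) = sqrt(29430) = 171.5517 cm/s
Sprue area: A = Q / v = 314 / 171.5517 = 1.8304 cm^2


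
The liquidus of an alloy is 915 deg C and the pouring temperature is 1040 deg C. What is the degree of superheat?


Formula: Superheat = T_pour - T_melt
Superheat = 1040 - 915 = 125 deg C

Answer: 125 deg C


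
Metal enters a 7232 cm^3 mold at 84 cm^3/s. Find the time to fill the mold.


Formula: t_fill = V_mold / Q_flow
t = 7232 cm^3 / 84 cm^3/s = 86.0952 s

Answer: 86.0952 s


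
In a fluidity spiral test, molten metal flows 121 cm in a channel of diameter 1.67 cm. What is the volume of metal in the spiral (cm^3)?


Formula: V = pi * (d/2)^2 * L  (cylinder volume)
Radius = 1.67/2 = 0.835 cm
V = pi * 0.835^2 * 121 = 265.0380 cm^3

265.0380 cm^3


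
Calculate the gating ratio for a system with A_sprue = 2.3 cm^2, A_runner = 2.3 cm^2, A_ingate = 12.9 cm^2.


Sprue:Runner:Ingate = 1 : 2.3/2.3 : 12.9/2.3 = 1:1.00:5.61

Answer: 1:1.00:5.61


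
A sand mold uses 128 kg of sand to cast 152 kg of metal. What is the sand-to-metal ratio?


Formula: Sand-to-Metal Ratio = W_sand / W_metal
Ratio = 128 kg / 152 kg = 0.8421

Final answer: 0.8421


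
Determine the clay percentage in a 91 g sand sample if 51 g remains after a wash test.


Formula: Clay% = (W_total - W_washed) / W_total * 100
Clay mass = 91 - 51 = 40 g
Clay% = 40 / 91 * 100 = 43.9560%

Answer: 43.9560%


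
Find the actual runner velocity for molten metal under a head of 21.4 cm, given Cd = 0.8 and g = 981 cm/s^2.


Formula: v = Cd * sqrt(2 * g * h)  (Torricelli with discharge coefficient)
2*g*h = 2 * 981 * 21.4 = 41986.8 cm^2/s^2
sqrt(41986.8) = 204.90681 cm/s
v = 0.8 * 204.90681 = 163.9254 cm/s

163.9254 cm/s


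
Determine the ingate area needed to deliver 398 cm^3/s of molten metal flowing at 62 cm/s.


Formula: A_ingate = Q / v  (continuity equation)
A = 398 cm^3/s / 62 cm/s = 6.4194 cm^2


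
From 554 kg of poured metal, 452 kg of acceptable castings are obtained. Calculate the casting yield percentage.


Formula: Casting Yield = (W_good / W_total) * 100
Yield = (452 kg / 554 kg) * 100 = 81.5884%


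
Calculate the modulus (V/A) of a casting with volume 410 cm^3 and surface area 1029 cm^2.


Formula: Casting Modulus M = V / A
M = 410 cm^3 / 1029 cm^2 = 0.3984 cm


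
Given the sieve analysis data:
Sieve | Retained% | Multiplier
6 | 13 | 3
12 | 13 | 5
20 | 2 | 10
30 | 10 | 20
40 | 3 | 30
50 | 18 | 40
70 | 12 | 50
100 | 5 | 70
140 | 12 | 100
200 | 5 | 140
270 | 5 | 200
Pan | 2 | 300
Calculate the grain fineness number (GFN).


Formula: GFN = sum(pct * multiplier) / sum(pct)
sum(pct * multiplier) = 5584
sum(pct) = 100
GFN = 5584 / 100 = 55.84

Answer: 55.84


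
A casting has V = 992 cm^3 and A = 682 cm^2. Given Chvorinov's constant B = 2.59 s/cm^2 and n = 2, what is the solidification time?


Formula: t_s = B * (V/A)^n  (Chvorinov's rule, n=2)
Modulus M = V/A = 992/682 = 1.454545 cm
M^2 = 1.454545^2 = 2.115701 cm^2
t_s = 2.59 * 2.115701 = 5.4797 s

Answer: 5.4797 s


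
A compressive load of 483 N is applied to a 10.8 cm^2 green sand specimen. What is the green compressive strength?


Formula: Compressive Strength = Force / Area
Strength = 483 N / 10.8 cm^2 = 44.7222 N/cm^2

Answer: 44.7222 N/cm^2


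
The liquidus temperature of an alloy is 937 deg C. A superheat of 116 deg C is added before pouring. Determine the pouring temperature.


Formula: T_pour = T_melt + Superheat
T_pour = 937 + 116 = 1053 deg C

Answer: 1053 deg C


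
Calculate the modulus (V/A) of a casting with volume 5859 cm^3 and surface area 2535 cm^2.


Formula: Casting Modulus M = V / A
M = 5859 cm^3 / 2535 cm^2 = 2.3112 cm

2.3112 cm


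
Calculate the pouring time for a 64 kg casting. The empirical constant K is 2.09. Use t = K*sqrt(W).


Formula: t = K * sqrt(W)
sqrt(W) = sqrt(64) = 8.00000
t = 2.09 * 8.00000 = 16.7200 s


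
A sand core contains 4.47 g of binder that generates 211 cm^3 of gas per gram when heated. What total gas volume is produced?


Formula: V_gas = W_binder * gas_evolution_rate
V = 4.47 g * 211 cm^3/g = 943.1700 cm^3


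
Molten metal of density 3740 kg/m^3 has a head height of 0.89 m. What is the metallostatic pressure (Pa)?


Formula: P = rho * g * h
rho * g = 3740 * 9.81 = 36689.4 N/m^3
P = 36689.4 * 0.89 = 32653.5660 Pa

32653.5660 Pa


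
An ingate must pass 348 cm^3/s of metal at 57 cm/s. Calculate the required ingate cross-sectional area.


Formula: A_ingate = Q / v  (continuity equation)
A = 348 cm^3/s / 57 cm/s = 6.1053 cm^2

6.1053 cm^2


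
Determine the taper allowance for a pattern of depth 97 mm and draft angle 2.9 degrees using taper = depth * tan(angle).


Formula: taper = depth * tan(draft_angle)
tan(2.9 deg) = 0.0506578
taper = 97 mm * 0.0506578 = 4.9138 mm

Answer: 4.9138 mm


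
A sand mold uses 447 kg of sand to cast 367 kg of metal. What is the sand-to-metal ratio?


Formula: Sand-to-Metal Ratio = W_sand / W_metal
Ratio = 447 kg / 367 kg = 1.2180

Final answer: 1.2180


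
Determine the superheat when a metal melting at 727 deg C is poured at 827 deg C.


Formula: Superheat = T_pour - T_melt
Superheat = 827 - 727 = 100 deg C


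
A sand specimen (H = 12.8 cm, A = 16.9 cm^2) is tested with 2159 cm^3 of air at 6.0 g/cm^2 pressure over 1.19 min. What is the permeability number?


Formula: Permeability Number P = (V * H) / (p * A * t)
Numerator: V * H = 2159 * 12.8 = 27635.2
Denominator: p * A * t = 6.0 * 16.9 * 1.19 = 120.666
P = 27635.2 / 120.666 = 229.0223


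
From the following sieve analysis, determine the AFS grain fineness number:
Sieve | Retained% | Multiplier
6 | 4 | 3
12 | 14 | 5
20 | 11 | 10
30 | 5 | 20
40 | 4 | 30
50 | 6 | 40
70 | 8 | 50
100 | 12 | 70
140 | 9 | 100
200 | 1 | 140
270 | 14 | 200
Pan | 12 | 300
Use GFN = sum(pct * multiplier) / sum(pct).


Formula: GFN = sum(pct * multiplier) / sum(pct)
sum(pct * multiplier) = 9332
sum(pct) = 100
GFN = 9332 / 100 = 93.32

Final answer: 93.32


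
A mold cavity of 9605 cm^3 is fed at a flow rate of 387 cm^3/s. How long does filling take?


Formula: t_fill = V_mold / Q_flow
t = 9605 cm^3 / 387 cm^3/s = 24.8191 s

Final answer: 24.8191 s


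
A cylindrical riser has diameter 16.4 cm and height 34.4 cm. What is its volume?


Formula: V = pi * (D/2)^2 * H  (cylinder volume)
Radius = D/2 = 16.4/2 = 8.2 cm
V = pi * 8.2^2 * 34.4 = 7266.6797 cm^3

Final answer: 7266.6797 cm^3


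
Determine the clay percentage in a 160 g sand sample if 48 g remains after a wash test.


Formula: Clay% = (W_total - W_washed) / W_total * 100
Clay mass = 160 - 48 = 112 g
Clay% = 112 / 160 * 100 = 70.0000%

70.0000%


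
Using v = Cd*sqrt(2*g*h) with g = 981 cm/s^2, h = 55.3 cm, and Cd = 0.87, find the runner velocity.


Formula: v = Cd * sqrt(2 * g * h)  (Torricelli with discharge coefficient)
2*g*h = 2 * 981 * 55.3 = 108498.6 cm^2/s^2
sqrt(108498.6) = 329.39126 cm/s
v = 0.87 * 329.39126 = 286.5704 cm/s

Final answer: 286.5704 cm/s


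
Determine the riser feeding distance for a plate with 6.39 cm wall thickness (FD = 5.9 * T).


Formula: FD = 5.9 * T  (riser feeding-distance rule)
FD = 5.9 * 6.39 cm = 37.7010 cm


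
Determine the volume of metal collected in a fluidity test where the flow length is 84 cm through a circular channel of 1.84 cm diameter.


Formula: V = pi * (d/2)^2 * L  (cylinder volume)
Radius = 1.84/2 = 0.92 cm
V = pi * 0.92^2 * 84 = 223.3597 cm^3


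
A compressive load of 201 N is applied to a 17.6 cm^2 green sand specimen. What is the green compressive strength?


Formula: Compressive Strength = Force / Area
Strength = 201 N / 17.6 cm^2 = 11.4205 N/cm^2

Final answer: 11.4205 N/cm^2


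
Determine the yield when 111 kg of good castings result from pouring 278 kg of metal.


Formula: Casting Yield = (W_good / W_total) * 100
Yield = (111 kg / 278 kg) * 100 = 39.9281%


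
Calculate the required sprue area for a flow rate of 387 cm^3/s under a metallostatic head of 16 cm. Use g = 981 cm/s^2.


Formula: v = sqrt(2*g*h), A = Q/v
Velocity: v = sqrt(2 * 981 * 16) = sqrt(31392) = 177.1779 cm/s
Sprue area: A = Q / v = 387 / 177.1779 = 2.1842 cm^2

Final answer: 2.1842 cm^2


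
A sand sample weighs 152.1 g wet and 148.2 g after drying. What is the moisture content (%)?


Formula: MC = (W_wet - W_dry) / W_wet * 100
Water mass = 152.1 - 148.2 = 3.9 g
MC = 3.9 / 152.1 * 100 = 2.5641%

Answer: 2.5641%


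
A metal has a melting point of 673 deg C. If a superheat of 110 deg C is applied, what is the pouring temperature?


Formula: T_pour = T_melt + Superheat
T_pour = 673 + 110 = 783 deg C

Answer: 783 deg C


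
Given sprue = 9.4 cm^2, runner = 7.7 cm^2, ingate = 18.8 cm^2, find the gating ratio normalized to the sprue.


Sprue:Runner:Ingate = 1 : 7.7/9.4 : 18.8/9.4 = 1:0.82:2.00


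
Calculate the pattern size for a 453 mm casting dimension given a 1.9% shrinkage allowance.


Formula: L_pattern = L_casting * (1 + shrinkage_rate/100)
Shrinkage factor = 1 + 1.9/100 = 1.019
L_pattern = 453 mm * 1.019 = 461.6070 mm

461.6070 mm


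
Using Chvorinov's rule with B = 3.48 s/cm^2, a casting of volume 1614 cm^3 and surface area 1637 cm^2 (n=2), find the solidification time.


Formula: t_s = B * (V/A)^n  (Chvorinov's rule, n=2)
Modulus M = V/A = 1614/1637 = 0.985950 cm
M^2 = 0.985950^2 = 0.972097 cm^2
t_s = 3.48 * 0.972097 = 3.3829 s

Answer: 3.3829 s


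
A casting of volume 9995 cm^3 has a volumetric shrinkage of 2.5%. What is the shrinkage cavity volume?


Formula: V_shrink = V_casting * shrinkage_pct / 100
V_shrink = 9995 cm^3 * 2.5 / 100 = 249.8750 cm^3


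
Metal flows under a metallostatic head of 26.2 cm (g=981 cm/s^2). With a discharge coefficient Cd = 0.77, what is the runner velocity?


Formula: v = Cd * sqrt(2 * g * h)  (Torricelli with discharge coefficient)
2*g*h = 2 * 981 * 26.2 = 51404.4 cm^2/s^2
sqrt(51404.4) = 226.72538 cm/s
v = 0.77 * 226.72538 = 174.5785 cm/s

174.5785 cm/s


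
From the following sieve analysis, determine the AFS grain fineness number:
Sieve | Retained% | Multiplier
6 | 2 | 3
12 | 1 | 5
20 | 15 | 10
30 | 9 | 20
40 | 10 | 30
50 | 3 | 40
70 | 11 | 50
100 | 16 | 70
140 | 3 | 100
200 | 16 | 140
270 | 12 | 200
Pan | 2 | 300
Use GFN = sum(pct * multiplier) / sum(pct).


Formula: GFN = sum(pct * multiplier) / sum(pct)
sum(pct * multiplier) = 7971
sum(pct) = 100
GFN = 7971 / 100 = 79.71

79.71


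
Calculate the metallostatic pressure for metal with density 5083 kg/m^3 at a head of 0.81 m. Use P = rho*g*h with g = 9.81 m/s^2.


Formula: P = rho * g * h
rho * g = 5083 * 9.81 = 49864.23 N/m^3
P = 49864.23 * 0.81 = 40390.0263 Pa

Answer: 40390.0263 Pa


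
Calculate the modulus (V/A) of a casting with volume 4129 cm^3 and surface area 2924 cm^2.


Formula: Casting Modulus M = V / A
M = 4129 cm^3 / 2924 cm^2 = 1.4121 cm

Final answer: 1.4121 cm


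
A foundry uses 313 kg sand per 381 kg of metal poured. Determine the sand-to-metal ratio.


Formula: Sand-to-Metal Ratio = W_sand / W_metal
Ratio = 313 kg / 381 kg = 0.8215

Final answer: 0.8215


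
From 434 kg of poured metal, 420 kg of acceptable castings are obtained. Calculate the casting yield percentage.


Formula: Casting Yield = (W_good / W_total) * 100
Yield = (420 kg / 434 kg) * 100 = 96.7742%

96.7742%


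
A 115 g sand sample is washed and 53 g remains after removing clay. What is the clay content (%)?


Formula: Clay% = (W_total - W_washed) / W_total * 100
Clay mass = 115 - 53 = 62 g
Clay% = 62 / 115 * 100 = 53.9130%

Final answer: 53.9130%


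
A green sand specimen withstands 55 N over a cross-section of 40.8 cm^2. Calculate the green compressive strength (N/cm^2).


Formula: Compressive Strength = Force / Area
Strength = 55 N / 40.8 cm^2 = 1.3480 N/cm^2

Final answer: 1.3480 N/cm^2


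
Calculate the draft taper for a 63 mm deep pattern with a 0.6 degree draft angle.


Formula: taper = depth * tan(draft_angle)
tan(0.6 deg) = 0.0104724
taper = 63 mm * 0.0104724 = 0.6598 mm


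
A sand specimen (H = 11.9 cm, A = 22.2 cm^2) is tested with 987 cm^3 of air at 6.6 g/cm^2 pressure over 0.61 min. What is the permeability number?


Formula: Permeability Number P = (V * H) / (p * A * t)
Numerator: V * H = 987 * 11.9 = 11745.3
Denominator: p * A * t = 6.6 * 22.2 * 0.61 = 89.3772
P = 11745.3 / 89.3772 = 131.4127


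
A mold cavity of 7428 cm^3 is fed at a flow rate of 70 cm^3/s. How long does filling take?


Formula: t_fill = V_mold / Q_flow
t = 7428 cm^3 / 70 cm^3/s = 106.1143 s

Answer: 106.1143 s


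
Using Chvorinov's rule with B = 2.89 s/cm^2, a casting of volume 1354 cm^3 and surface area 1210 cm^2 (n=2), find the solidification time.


Formula: t_s = B * (V/A)^n  (Chvorinov's rule, n=2)
Modulus M = V/A = 1354/1210 = 1.119008 cm
M^2 = 1.119008^2 = 1.252179 cm^2
t_s = 2.89 * 1.252179 = 3.6188 s


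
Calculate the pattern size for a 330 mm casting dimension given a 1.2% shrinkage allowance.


Formula: L_pattern = L_casting * (1 + shrinkage_rate/100)
Shrinkage factor = 1 + 1.2/100 = 1.012
L_pattern = 330 mm * 1.012 = 333.9600 mm

333.9600 mm


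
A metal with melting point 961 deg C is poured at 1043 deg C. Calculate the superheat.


Formula: Superheat = T_pour - T_melt
Superheat = 1043 - 961 = 82 deg C


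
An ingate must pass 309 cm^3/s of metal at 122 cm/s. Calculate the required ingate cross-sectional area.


Formula: A_ingate = Q / v  (continuity equation)
A = 309 cm^3/s / 122 cm/s = 2.5328 cm^2

Final answer: 2.5328 cm^2


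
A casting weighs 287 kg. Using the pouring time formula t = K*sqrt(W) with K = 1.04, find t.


Formula: t = K * sqrt(W)
sqrt(W) = sqrt(287) = 16.94107
t = 1.04 * 16.94107 = 17.6187 s

Answer: 17.6187 s


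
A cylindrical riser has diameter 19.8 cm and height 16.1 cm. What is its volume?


Formula: V = pi * (D/2)^2 * H  (cylinder volume)
Radius = D/2 = 19.8/2 = 9.9 cm
V = pi * 9.9^2 * 16.1 = 4957.3107 cm^3

4957.3107 cm^3


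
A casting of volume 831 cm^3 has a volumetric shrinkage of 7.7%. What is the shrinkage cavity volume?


Formula: V_shrink = V_casting * shrinkage_pct / 100
V_shrink = 831 cm^3 * 7.7 / 100 = 63.9870 cm^3

63.9870 cm^3


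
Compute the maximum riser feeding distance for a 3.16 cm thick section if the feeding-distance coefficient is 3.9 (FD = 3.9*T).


Formula: FD = 3.9 * T  (riser feeding-distance rule)
FD = 3.9 * 3.16 cm = 12.3240 cm

Answer: 12.3240 cm
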